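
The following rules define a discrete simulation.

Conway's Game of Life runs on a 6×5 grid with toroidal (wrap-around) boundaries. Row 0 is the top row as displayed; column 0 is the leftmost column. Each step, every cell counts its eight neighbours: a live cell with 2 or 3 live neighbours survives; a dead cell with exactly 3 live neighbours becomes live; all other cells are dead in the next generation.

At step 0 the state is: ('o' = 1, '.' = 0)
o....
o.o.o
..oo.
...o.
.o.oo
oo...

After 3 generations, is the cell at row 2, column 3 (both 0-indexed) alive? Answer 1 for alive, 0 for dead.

gen 0: o....
o.o.o
..oo.
...o.
.o.oo
oo...
gen 1: .....
o.o.o
.oo..
.....
.o.oo
.oo..
gen 2: o.oo.
o.oo.
oooo.
oo.o.
oo.o.
oooo.
gen 3: o....
o....
.....
...o.
...o.
.....

0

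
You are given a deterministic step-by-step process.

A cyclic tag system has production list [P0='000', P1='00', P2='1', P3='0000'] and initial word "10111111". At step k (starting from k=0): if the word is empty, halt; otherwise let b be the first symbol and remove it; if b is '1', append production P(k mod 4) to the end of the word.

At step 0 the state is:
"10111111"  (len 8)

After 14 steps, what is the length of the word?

16

gen 0: "10111111"  (len 8)
gen 1: "0111111000"  (len 10)
gen 2: "111111000"  (len 9)
gen 3: "111110001"  (len 9)
gen 4: "111100010000"  (len 12)
gen 5: "11100010000000"  (len 14)
gen 6: "110001000000000"  (len 15)
gen 7: "100010000000001"  (len 15)
gen 8: "000100000000010000"  (len 18)
gen 9: "00100000000010000"  (len 17)
gen 10: "0100000000010000"  (len 16)
gen 11: "100000000010000"  (len 15)
gen 12: "000000000100000000"  (len 18)
gen 13: "00000000100000000"  (len 17)
gen 14: "0000000100000000"  (len 16)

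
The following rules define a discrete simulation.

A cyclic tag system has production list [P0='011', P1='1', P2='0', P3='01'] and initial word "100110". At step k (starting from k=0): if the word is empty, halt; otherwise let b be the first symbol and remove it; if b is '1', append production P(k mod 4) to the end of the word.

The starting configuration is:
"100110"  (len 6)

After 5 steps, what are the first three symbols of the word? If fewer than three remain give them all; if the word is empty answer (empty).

step 0: "100110"  (len 6)
step 1: "00110011"  (len 8)
step 2: "0110011"  (len 7)
step 3: "110011"  (len 6)
step 4: "1001101"  (len 7)
step 5: "001101011"  (len 9)

001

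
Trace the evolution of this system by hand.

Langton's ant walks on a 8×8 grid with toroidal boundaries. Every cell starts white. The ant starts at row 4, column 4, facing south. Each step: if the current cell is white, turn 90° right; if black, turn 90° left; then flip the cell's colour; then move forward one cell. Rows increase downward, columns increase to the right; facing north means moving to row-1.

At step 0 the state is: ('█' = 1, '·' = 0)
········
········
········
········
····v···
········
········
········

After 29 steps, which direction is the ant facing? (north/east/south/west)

west

gen 0: ········
········
········
········
····v···
········
········
········
gen 1: ········
········
········
········
···<█···
········
········
········
gen 2: ········
········
········
···^····
···██···
········
········
········
gen 3: ········
········
········
···█>···
···██···
········
········
········
gen 4: ········
········
········
···██···
···█v···
········
········
········
gen 5: ········
········
········
···██···
···█·>··
········
········
········
gen 6: ········
········
········
···██···
···█·█··
·····v··
········
········
gen 7: ········
········
········
···██···
···█·█··
····<█··
········
········
gen 8: ········
········
········
···██···
···█^█··
····██··
········
········
gen 9: ········
········
········
···██···
···██>··
····██··
········
········
gen 10: ········
········
········
···██^··
···██···
····██··
········
········
gen 11: ········
········
········
···███>·
···██···
····██··
········
········
gen 12: ········
········
········
···████·
···██·v·
····██··
········
········
gen 13: ········
········
········
···████·
···██<█·
····██··
········
········
gen 14: ········
········
········
···██^█·
···████·
····██··
········
········
gen 15: ········
········
········
···█<·█·
···████·
····██··
········
········
gen 16: ········
········
········
···█··█·
···█v██·
····██··
········
········
gen 17: ········
········
········
···█··█·
···█·>█·
····██··
········
········
gen 18: ········
········
········
···█·^█·
···█··█·
····██··
········
········
gen 19: ········
········
········
···█·█>·
···█··█·
····██··
········
········
gen 20: ········
········
······^·
···█·█··
···█··█·
····██··
········
········
gen 21: ········
········
······█>
···█·█··
···█··█·
····██··
········
········
gen 22: ········
········
······██
···█·█·v
···█··█·
····██··
········
········
gen 23: ········
········
······██
···█·█<█
···█··█·
····██··
········
········
gen 24: ········
········
······^█
···█·███
···█··█·
····██··
········
········
gen 25: ········
········
·····<·█
···█·███
···█··█·
····██··
········
········
gen 26: ········
·····^··
·····█·█
···█·███
···█··█·
····██··
········
········
gen 27: ········
·····█>·
·····█·█
···█·███
···█··█·
····██··
········
········
gen 28: ········
·····██·
·····█v█
···█·███
···█··█·
····██··
········
········
gen 29: ········
·····██·
·····<██
···█·███
···█··█·
····██··
········
········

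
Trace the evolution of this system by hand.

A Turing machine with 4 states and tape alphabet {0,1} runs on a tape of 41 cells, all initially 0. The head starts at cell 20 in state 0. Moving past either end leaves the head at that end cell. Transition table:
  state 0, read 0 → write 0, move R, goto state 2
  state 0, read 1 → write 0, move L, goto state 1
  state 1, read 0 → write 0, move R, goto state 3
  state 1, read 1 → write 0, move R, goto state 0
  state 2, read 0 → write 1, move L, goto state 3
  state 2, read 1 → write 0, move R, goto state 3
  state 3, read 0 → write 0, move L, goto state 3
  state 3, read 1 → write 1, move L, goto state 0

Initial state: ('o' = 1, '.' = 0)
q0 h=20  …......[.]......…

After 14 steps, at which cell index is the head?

8

step 0: q0 h=20  …......[.]......…
step 1: q2 h=21  …......[.]......…
step 2: q3 h=20  …......[.]o.....…
step 3: q3 h=19  …......[.].o....…
step 4: q3 h=18  …......[.]..o...…
step 5: q3 h=17  …......[.]...o..…
step 6: q3 h=16  …......[.]....o.…
step 7: q3 h=15  …......[.].....o…
step 8: q3 h=14  …......[.]......…
step 9: q3 h=13  …......[.]......…
step 10: q3 h=12  …......[.]......…
step 11: q3 h=11  …......[.]......…
step 12: q3 h=10  …......[.]......…
step 13: q3 h= 9  …......[.]......…
step 14: q3 h= 8  …......[.]......…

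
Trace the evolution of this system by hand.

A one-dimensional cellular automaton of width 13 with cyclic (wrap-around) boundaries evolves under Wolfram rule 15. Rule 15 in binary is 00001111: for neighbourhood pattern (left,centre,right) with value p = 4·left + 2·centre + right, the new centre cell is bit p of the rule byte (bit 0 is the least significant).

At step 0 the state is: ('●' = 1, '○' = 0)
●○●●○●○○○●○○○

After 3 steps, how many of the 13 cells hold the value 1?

gen 0: ●○●●○●○○○●○○○
gen 1: ●○●○○●○●●●○●●
gen 2: ○○●○●●○●○○○●○
gen 3: ●●●○●○○●○●●●○

8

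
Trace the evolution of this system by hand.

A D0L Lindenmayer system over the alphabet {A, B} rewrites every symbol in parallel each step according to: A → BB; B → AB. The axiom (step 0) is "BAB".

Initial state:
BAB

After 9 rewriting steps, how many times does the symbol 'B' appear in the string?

k=0  BAB
k=1  ABBBAB
k=2  BBABABABBBAB
k=3  ABABBBABBBABBBABABABBBAB
k=4  BBABBBABABABBBABABABBBABABABBBABBBABBBABABABBBAB
k=5  ABABBBABABABBBABBBABBBABABABBBABBBABBBABABABBBABBBABBBABABABBBABABABBBABABABBBABBBABBBABABABBBAB
k=6  BBABBBABABABBBABBBABBBABABABBBABABABBBABABABBBABBBABBBABAB…ABABABBBABBBABBBABABABBBABABABBBABABABBBABBBABBBABABABBBAB  (len 192)
k=7  ABABBBABABABBBABBBABBBABABABBBABABABBBABABABBBABBBABBBABAB…ABABABBBABBBABBBABABABBBABABABBBABABABBBABBBABBBABABABBBAB  (len 384)
k=8  BBABBBABABABBBABBBABBBABABABBBABABABBBABABABBBABBBABBBABAB…ABABABBBABBBABBBABABABBBABABABBBABABABBBABBBABBBABABABBBAB  (len 768)
k=9  ABABBBABABABBBABBBABBBABABABBBABABABBBABABABBBABBBABBBABAB…ABABABBBABBBABBBABABABBBABABABBBABABABBBABBBABBBABABABBBAB  (len 1536)

1024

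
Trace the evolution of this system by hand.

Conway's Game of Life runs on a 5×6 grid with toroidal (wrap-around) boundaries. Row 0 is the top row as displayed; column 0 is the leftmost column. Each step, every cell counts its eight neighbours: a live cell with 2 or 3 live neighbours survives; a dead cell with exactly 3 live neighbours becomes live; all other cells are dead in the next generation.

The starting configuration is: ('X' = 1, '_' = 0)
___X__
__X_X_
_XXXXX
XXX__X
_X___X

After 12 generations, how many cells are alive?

0) ___X__
__X_X_
_XXXXX
XXX__X
_X___X
1) __XXX_
_X___X
______
______
_X__XX
2) _XXX__
__XXX_
______
______
__X_XX
3) _X___X
_X__X_
___X__
______
_XX_X_
4) _X_XXX
X_X_X_
______
__XX__
XXX___
5) ____X_
XXX_X_
_XX___
__XX__
X____X
6) ___XX_
X_X__X
X_____
X_XX__
___XXX
7) X_X___
XX_XXX
X_XX__
XXXX__
_____X
8) __XX__
____X_
______
X__XXX
___X_X
9) __XX__
___X__
___X__
X__X_X
X____X
10) __XXX_
___XX_
__XX__
X____X
XXXX_X
11) X_____
______
__XX_X
_____X
______
12) ______
______
____X_
____X_
______

2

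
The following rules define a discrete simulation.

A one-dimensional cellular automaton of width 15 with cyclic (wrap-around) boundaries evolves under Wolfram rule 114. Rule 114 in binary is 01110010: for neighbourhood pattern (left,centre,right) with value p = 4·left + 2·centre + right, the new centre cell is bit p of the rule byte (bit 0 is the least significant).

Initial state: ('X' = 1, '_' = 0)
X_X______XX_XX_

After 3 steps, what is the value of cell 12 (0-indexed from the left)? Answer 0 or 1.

0) X_X______XX_XX_
1) _X_X____X_XX_XX
2) X_X_X__X_X_XX_X
3) XX_X_XX_X_X_XX_

1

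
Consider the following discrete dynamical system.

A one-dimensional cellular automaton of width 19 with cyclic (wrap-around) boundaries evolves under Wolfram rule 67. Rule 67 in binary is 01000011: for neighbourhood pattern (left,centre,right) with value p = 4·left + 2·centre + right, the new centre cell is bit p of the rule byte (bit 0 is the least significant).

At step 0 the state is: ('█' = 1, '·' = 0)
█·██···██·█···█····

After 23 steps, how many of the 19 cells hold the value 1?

step 0: █·██···██·█···█····
step 1: ···█·██·█···██··███
step 2: ·██···█···██·█·█··█
step 3: ··█·██··██·█·····█·
step 4: ██···█·█·█···████··
step 5: ·█·██······██···█·█
step 6: ····█·█████·█·██···
step 7: ████······█····█·██
step 8: ···█·█████··███····
step 9: ███······█·█··█·███
step 10: ··█·█████····█·····
step 11: ██······█·███··████
step 12: ·█·█████····█·█····
step 13: █······█·███····███
step 14: █·█████····█·███···
step 15: ······█·███····█·██
step 16: ·█████····█·███···█
step 17: ·····█·███····█·██·
step 18: █████····█·███···█·
step 19: ····█·███····█·██··
step 20: ████····█·███···█·█
step 21: ···█·███····█·██···
step 22: ███····█·███···█·██
step 23: ··█·███····█·██····

7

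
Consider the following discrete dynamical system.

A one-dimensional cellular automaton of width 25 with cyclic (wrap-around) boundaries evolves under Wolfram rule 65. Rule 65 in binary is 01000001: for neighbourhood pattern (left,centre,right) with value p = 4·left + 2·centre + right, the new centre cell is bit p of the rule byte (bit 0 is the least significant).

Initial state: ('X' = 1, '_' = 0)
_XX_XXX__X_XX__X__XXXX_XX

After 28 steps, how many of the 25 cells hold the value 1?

step 0: _XX_XXX__X_XX__X__XXXX_XX
step 1: __X___X_____X________X__X
step 2: ____X___XXX___XXXXXX_____
step 3: XXX___X___X_X______X_XXXX
step 4: __X_X___X_____XXXX_______
step 5: X_____X___XXX____X_XXXXXX
step 6: X_XXX___X___X_XX_________
step 7: ____X_X___X____X_XXXXXXX_
step 8: XXX_____X___XX_________X_
step 9: __X_XXX___X__X_XXXXXXX___
step 10: X_____X_X____________X_XX
step 11: X_XXX_____XXXXXXXXXX_____
step 12: ____X_XXX__________X_XXX_
step 13: XXX_____X_XXXXXXXX_____X_
step 14: __X_XXX__________X_XXX___
step 15: X_____X_XXXXXXXX_____X_XX
step 16: X_XXX__________X_XXX_____
step 17: ____X_XXXXXXXX_____X_XXX_
step 18: XXX__________X_XXX_____X_
step 19: __X_XXXXXXXX_____X_XXX___
step 20: X__________X_XXX_____X_XX
step 21: X_XXXXXXXX_____X_XXX_____
step 22: _________X_XXX_____X_XXX_
step 23: XXXXXXXX_____X_XXX_____X_
step 24: _______X_XXX_____X_XXX___
step 25: XXXXXX_____X_XXX_____X_XX
step 26: _____X_XXX_____X_XXX_____
step 27: XXXX_____X_XXX_____X_XXXX
step 28: ___X_XXX_____X_XXX_______

8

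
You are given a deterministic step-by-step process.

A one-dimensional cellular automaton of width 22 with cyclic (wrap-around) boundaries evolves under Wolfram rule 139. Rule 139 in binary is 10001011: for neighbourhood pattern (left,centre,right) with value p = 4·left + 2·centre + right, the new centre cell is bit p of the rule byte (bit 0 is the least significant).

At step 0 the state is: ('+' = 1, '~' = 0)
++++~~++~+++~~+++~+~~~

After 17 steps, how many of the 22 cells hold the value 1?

14

t=0: ++++~~++~+++~~+++~+~~~
t=1: +++~~++~~++~~+++~~~~++
t=2: ++~~++~~++~~+++~~+++++
t=3: +~~++~~++~~+++~~++++++
t=4: ~~++~~++~~+++~~+++++++
t=5: ~++~~++~~+++~~+++++++~
t=6: ++~~++~~+++~~+++++++~~
t=7: +~~++~~+++~~+++++++~~+
t=8: ~~++~~+++~~+++++++~~++
t=9: ~++~~+++~~+++++++~~++~
t=10: ++~~+++~~+++++++~~++~~
t=11: +~~+++~~+++++++~~++~~+
t=12: ~~+++~~+++++++~~++~~++
t=13: ~+++~~+++++++~~++~~++~
t=14: +++~~+++++++~~++~~++~~
t=15: ++~~+++++++~~++~~++~~+
t=16: +~~+++++++~~++~~++~~++
t=17: ~~+++++++~~++~~++~~+++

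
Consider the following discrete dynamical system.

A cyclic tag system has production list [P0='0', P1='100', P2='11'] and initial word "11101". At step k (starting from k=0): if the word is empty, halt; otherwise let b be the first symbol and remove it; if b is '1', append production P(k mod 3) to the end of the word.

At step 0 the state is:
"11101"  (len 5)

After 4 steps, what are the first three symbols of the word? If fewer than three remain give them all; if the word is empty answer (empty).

101

[0] "11101"  (len 5)
[1] "11010"  (len 5)
[2] "1010100"  (len 7)
[3] "01010011"  (len 8)
[4] "1010011"  (len 7)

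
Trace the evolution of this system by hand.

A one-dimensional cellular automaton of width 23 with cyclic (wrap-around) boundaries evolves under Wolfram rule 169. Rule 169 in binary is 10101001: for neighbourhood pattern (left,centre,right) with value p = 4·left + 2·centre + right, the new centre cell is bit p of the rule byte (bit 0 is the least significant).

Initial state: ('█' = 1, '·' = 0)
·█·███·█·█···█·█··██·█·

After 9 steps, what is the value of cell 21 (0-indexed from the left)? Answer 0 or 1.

step 0: ·█·███·█·█···█·█··██·█·
step 1: ··███·█·█··█··█···█·█··
step 2: █·██·█·█········█··█··█
step 3: ·██·█·█··██████·······█
step 4: ██·█·█···█████··█████··
step 5: █·█·█··█·████···████···
step 6: ·█·█····████··█·███··█·
step 7: ··█··██·███····███·····
step 8: █····█·███··██·██··████
step 9: ··██··███···█·██···████

1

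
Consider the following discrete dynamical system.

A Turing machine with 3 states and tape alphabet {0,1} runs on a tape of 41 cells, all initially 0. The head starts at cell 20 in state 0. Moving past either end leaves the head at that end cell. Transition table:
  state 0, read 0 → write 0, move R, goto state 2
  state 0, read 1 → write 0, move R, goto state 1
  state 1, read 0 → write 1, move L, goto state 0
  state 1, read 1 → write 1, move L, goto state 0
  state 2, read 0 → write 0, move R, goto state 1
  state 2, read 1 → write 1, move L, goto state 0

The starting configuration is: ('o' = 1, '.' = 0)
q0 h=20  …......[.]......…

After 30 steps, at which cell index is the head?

22

gen 0: q0 h=20  …......[.]......…
gen 1: q2 h=21  …......[.]......…
gen 2: q1 h=22  …......[.]......…
gen 3: q0 h=21  …......[.]o.....…
gen 4: q2 h=22  …......[o]......…
gen 5: q0 h=21  …......[.]o.....…
gen 6: q2 h=22  …......[o]......…
gen 7: q0 h=21  …......[.]o.....…
gen 8: q2 h=22  …......[o]......…
gen 9: q0 h=21  …......[.]o.....…
gen 10: q2 h=22  …......[o]......…
gen 11: q0 h=21  …......[.]o.....…
gen 12: q2 h=22  …......[o]......…
gen 13: q0 h=21  …......[.]o.....…
gen 14: q2 h=22  …......[o]......…
gen 15: q0 h=21  …......[.]o.....…
gen 16: q2 h=22  …......[o]......…
gen 17: q0 h=21  …......[.]o.....…
gen 18: q2 h=22  …......[o]......…
gen 19: q0 h=21  …......[.]o.....…
gen 20: q2 h=22  …......[o]......…
gen 21: q0 h=21  …......[.]o.....…
gen 22: q2 h=22  …......[o]......…
gen 23: q0 h=21  …......[.]o.....…
gen 24: q2 h=22  …......[o]......…
gen 25: q0 h=21  …......[.]o.....…
gen 26: q2 h=22  …......[o]......…
gen 27: q0 h=21  …......[.]o.....…
gen 28: q2 h=22  …......[o]......…
gen 29: q0 h=21  …......[.]o.....…
gen 30: q2 h=22  …......[o]......…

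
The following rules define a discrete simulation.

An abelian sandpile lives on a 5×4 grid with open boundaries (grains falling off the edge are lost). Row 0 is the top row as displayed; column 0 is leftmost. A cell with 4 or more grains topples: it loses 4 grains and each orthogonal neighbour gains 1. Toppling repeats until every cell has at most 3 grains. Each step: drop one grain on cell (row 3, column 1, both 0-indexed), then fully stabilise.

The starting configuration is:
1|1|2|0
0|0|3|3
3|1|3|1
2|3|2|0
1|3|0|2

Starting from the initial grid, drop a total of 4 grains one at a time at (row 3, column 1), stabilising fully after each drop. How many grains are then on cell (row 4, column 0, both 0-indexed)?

[0] 1|1|2|0
0|0|3|3
3|1|3|1
2|3|2|0
1|3|0|2
[1] 1|1|2|0
0|0|3|3
3|2|3|1
3|1|3|0
2|0|1|2
[2] 1|1|2|0
0|0|3|3
3|2|3|1
3|2|3|0
2|0|1|2
[3] 1|1|2|0
0|0|3|3
3|2|3|1
3|3|3|0
2|0|1|2
[4] 1|1|3|1
1|2|1|0
1|1|2|3
1|3|1|1
3|1|2|2

3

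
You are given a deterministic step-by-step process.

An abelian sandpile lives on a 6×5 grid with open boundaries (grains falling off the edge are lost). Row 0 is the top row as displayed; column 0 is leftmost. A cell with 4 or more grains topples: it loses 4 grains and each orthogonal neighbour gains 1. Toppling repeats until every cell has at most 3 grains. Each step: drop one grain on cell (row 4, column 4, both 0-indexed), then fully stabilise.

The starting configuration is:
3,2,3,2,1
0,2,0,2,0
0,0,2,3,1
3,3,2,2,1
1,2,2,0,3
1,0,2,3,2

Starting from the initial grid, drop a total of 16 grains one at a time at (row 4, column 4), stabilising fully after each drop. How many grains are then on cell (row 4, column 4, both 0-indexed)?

t=0: 3,2,3,2,1
0,2,0,2,0
0,0,2,3,1
3,3,2,2,1
1,2,2,0,3
1,0,2,3,2
t=1: 3,2,3,2,1
0,2,0,2,0
0,0,2,3,1
3,3,2,2,2
1,2,2,1,0
1,0,2,3,3
t=2: 3,2,3,2,1
0,2,0,2,0
0,0,2,3,1
3,3,2,2,2
1,2,2,1,1
1,0,2,3,3
t=3: 3,2,3,2,1
0,2,0,2,0
0,0,2,3,1
3,3,2,2,2
1,2,2,1,2
1,0,2,3,3
t=4: 3,2,3,2,1
0,2,0,2,0
0,0,2,3,1
3,3,2,2,2
1,2,2,1,3
1,0,2,3,3
t=5: 3,2,3,2,1
0,2,0,2,0
0,0,2,3,1
3,3,2,2,3
1,2,2,3,1
1,0,3,0,1
t=6: 3,2,3,2,1
0,2,0,2,0
0,0,2,3,1
3,3,2,2,3
1,2,2,3,2
1,0,3,0,1
t=7: 3,2,3,2,1
0,2,0,2,0
0,0,2,3,1
3,3,2,2,3
1,2,2,3,3
1,0,3,0,1
t=8: 3,2,3,2,1
0,2,0,3,0
0,0,3,0,3
3,3,3,1,1
1,2,3,1,2
1,0,3,1,2
t=9: 3,2,3,2,1
0,2,0,3,0
0,0,3,0,3
3,3,3,1,1
1,2,3,1,3
1,0,3,1,2
t=10: 3,2,3,2,1
0,2,0,3,0
0,0,3,0,3
3,3,3,1,2
1,2,3,2,0
1,0,3,1,3
t=11: 3,2,3,2,1
0,2,0,3,0
0,0,3,0,3
3,3,3,1,2
1,2,3,2,1
1,0,3,1,3
t=12: 3,2,3,2,1
0,2,0,3,0
0,0,3,0,3
3,3,3,1,2
1,2,3,2,2
1,0,3,1,3
t=13: 3,2,3,2,1
0,2,0,3,0
0,0,3,0,3
3,3,3,1,2
1,2,3,2,3
1,0,3,1,3
t=14: 3,2,3,2,1
0,2,0,3,0
0,0,3,0,3
3,3,3,1,3
1,2,3,3,1
1,0,3,2,0
t=15: 3,2,3,2,1
0,2,0,3,0
0,0,3,0,3
3,3,3,1,3
1,2,3,3,2
1,0,3,2,0
t=16: 3,2,3,2,1
0,2,0,3,0
0,0,3,0,3
3,3,3,1,3
1,2,3,3,3
1,0,3,2,0

3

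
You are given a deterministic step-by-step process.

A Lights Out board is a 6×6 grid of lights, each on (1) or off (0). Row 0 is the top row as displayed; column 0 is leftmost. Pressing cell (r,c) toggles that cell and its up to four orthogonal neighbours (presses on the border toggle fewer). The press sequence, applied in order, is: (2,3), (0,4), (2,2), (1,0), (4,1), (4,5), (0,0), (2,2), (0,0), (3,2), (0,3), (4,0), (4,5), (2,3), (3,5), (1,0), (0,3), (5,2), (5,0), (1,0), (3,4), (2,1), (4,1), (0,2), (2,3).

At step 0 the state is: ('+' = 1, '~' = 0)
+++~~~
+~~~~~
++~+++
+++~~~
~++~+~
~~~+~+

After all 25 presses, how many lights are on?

14

k=0  +++~~~
+~~~~~
++~+++
+++~~~
~++~+~
~~~+~+
k=1  +++~~~
+~~+~~
+++~~+
++++~~
~++~+~
~~~+~+
k=2  ++++++
+~~++~
+++~~+
++++~~
~++~+~
~~~+~+
k=3  ++++++
+~+++~
+~~+~+
++~+~~
~++~+~
~~~+~+
k=4  ~+++++
~++++~
~~~+~+
++~+~~
~++~+~
~~~+~+
k=5  ~+++++
~++++~
~~~+~+
+~~+~~
+~~~+~
~+~+~+
k=6  ~+++++
~++++~
~~~+~+
+~~+~+
+~~~~+
~+~+~~
k=7  +~++++
+++++~
~~~+~+
+~~+~+
+~~~~+
~+~+~~
k=8  +~++++
++~++~
~++~~+
+~++~+
+~~~~+
~+~+~~
k=9  ~+++++
~+~++~
~++~~+
+~++~+
+~~~~+
~+~+~~
k=10  ~+++++
~+~++~
~+~~~+
++~~~+
+~+~~+
~+~+~~
k=11  ~+~~~+
~+~~+~
~+~~~+
++~~~+
+~+~~+
~+~+~~
k=12  ~+~~~+
~+~~+~
~+~~~+
~+~~~+
~++~~+
++~+~~
k=13  ~+~~~+
~+~~+~
~+~~~+
~+~~~~
~++~+~
++~+~+
k=14  ~+~~~+
~+~++~
~+++++
~+~+~~
~++~+~
++~+~+
k=15  ~+~~~+
~+~++~
~++++~
~+~+++
~++~++
++~+~+
k=16  ++~~~+
+~~++~
+++++~
~+~+++
~++~++
++~+~+
k=17  ++++++
+~~~+~
+++++~
~+~+++
~++~++
++~+~+
k=18  ++++++
+~~~+~
+++++~
~+~+++
~+~~++
+~+~~+
k=19  ++++++
+~~~+~
+++++~
~+~+++
++~~++
~++~~+
k=20  ~+++++
~+~~+~
~++++~
~+~+++
++~~++
~++~~+
k=21  ~+++++
~+~~+~
~+++~~
~+~~~~
++~~~+
~++~~+
k=22  ~+++++
~~~~+~
+~~+~~
~~~~~~
++~~~+
~++~~+
k=23  ~+++++
~~~~+~
+~~+~~
~+~~~~
~~+~~+
~~+~~+
k=24  ~~~~++
~~+~+~
+~~+~~
~+~~~~
~~+~~+
~~+~~+
k=25  ~~~~++
~~+++~
+~+~+~
~+~+~~
~~+~~+
~~+~~+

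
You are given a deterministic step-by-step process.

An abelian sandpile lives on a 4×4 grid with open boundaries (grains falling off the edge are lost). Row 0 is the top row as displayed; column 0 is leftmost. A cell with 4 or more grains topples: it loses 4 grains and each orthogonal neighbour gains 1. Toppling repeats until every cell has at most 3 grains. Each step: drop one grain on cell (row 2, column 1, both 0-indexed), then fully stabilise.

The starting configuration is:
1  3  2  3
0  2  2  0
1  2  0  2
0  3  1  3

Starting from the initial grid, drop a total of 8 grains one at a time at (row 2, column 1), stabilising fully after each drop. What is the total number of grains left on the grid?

[0] 1  3  2  3
0  2  2  0
1  2  0  2
0  3  1  3
[1] 1  3  2  3
0  2  2  0
1  3  0  2
0  3  1  3
[2] 1  3  2  3
0  3  2  0
2  1  1  2
1  0  2  3
[3] 1  3  2  3
0  3  2  0
2  2  1  2
1  0  2  3
[4] 1  3  2  3
0  3  2  0
2  3  1  2
1  0  2  3
[5] 2  0  3  3
1  1  3  0
3  1  2  2
1  1  2  3
[6] 2  0  3  3
1  1  3  0
3  2  2  2
1  1  2  3
[7] 2  0  3  3
1  1  3  0
3  3  2  2
1  1  2  3
[8] 2  0  3  3
2  2  3  0
0  1  3  2
2  2  2  3

30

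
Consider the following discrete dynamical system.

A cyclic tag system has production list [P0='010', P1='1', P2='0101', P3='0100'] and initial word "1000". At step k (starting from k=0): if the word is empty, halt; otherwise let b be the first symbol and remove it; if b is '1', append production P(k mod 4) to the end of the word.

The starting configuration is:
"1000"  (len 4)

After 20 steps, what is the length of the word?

k=0  "1000"  (len 4)
k=1  "000010"  (len 6)
k=2  "00010"  (len 5)
k=3  "0010"  (len 4)
k=4  "010"  (len 3)
k=5  "10"  (len 2)
k=6  "01"  (len 2)
k=7  "1"  (len 1)
k=8  "0100"  (len 4)
k=9  "100"  (len 3)
k=10  "001"  (len 3)
k=11  "01"  (len 2)
k=12  "1"  (len 1)
k=13  "010"  (len 3)
k=14  "10"  (len 2)
k=15  "00101"  (len 5)
k=16  "0101"  (len 4)
k=17  "101"  (len 3)
k=18  "011"  (len 3)
k=19  "11"  (len 2)
k=20  "10100"  (len 5)

5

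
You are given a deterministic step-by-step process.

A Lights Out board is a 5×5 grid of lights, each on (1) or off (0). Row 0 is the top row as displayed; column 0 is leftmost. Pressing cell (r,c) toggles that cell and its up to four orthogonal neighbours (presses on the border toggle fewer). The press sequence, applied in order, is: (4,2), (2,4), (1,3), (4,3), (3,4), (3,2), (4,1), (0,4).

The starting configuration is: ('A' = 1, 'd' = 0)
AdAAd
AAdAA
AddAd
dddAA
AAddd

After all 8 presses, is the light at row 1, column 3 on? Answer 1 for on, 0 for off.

k=0  AdAAd
AAdAA
AddAd
dddAA
AAddd
k=1  AdAAd
AAdAA
AddAd
ddAAA
AdAAd
k=2  AdAAd
AAdAd
AdddA
ddAAd
AdAAd
k=3  AdAdd
AAAdA
AddAA
ddAAd
AdAAd
k=4  AdAdd
AAAdA
AddAA
ddAdd
AdddA
k=5  AdAdd
AAAdA
AddAd
ddAAA
Adddd
k=6  AdAdd
AAAdA
AdAAd
dAddA
AdAdd
k=7  AdAdd
AAAdA
AdAAd
ddddA
dAddd
k=8  AdAAA
AAAdd
AdAAd
ddddA
dAddd

0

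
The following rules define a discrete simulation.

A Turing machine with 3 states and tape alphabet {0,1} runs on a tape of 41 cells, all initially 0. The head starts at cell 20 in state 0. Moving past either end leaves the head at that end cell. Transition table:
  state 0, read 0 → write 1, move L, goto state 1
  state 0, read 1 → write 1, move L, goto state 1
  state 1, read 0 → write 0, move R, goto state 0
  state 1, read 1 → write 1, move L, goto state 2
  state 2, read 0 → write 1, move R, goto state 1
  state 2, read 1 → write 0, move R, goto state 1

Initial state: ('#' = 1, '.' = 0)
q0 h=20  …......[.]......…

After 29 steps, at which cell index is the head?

19

step 0: q0 h=20  …......[.]......…
step 1: q1 h=19  …......[.]#.....…
step 2: q0 h=20  …......[#]......…
step 3: q1 h=19  …......[.]#.....…
step 4: q0 h=20  …......[#]......…
step 5: q1 h=19  …......[.]#.....…
step 6: q0 h=20  …......[#]......…
step 7: q1 h=19  …......[.]#.....…
step 8: q0 h=20  …......[#]......…
step 9: q1 h=19  …......[.]#.....…
step 10: q0 h=20  …......[#]......…
step 11: q1 h=19  …......[.]#.....…
step 12: q0 h=20  …......[#]......…
step 13: q1 h=19  …......[.]#.....…
step 14: q0 h=20  …......[#]......…
step 15: q1 h=19  …......[.]#.....…
step 16: q0 h=20  …......[#]......…
step 17: q1 h=19  …......[.]#.....…
step 18: q0 h=20  …......[#]......…
step 19: q1 h=19  …......[.]#.....…
step 20: q0 h=20  …......[#]......…
step 21: q1 h=19  …......[.]#.....…
step 22: q0 h=20  …......[#]......…
step 23: q1 h=19  …......[.]#.....…
step 24: q0 h=20  …......[#]......…
step 25: q1 h=19  …......[.]#.....…
step 26: q0 h=20  …......[#]......…
step 27: q1 h=19  …......[.]#.....…
step 28: q0 h=20  …......[#]......…
step 29: q1 h=19  …......[.]#.....…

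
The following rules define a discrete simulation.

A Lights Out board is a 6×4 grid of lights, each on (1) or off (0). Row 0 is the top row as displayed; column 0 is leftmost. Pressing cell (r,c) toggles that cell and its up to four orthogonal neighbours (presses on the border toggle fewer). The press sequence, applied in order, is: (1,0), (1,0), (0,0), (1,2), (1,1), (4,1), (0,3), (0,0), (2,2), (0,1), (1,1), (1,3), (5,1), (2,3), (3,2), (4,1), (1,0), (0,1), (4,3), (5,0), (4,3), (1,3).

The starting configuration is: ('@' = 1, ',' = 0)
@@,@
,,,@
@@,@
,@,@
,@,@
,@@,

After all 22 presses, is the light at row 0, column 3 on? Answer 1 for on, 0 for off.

0

[0] @@,@
,,,@
@@,@
,@,@
,@,@
,@@,
[1] ,@,@
@@,@
,@,@
,@,@
,@,@
,@@,
[2] @@,@
,,,@
@@,@
,@,@
,@,@
,@@,
[3] ,,,@
@,,@
@@,@
,@,@
,@,@
,@@,
[4] ,,@@
@@@,
@@@@
,@,@
,@,@
,@@,
[5] ,@@@
,,,,
@,@@
,@,@
,@,@
,@@,
[6] ,@@@
,,,,
@,@@
,,,@
@,@@
,,@,
[7] ,@,,
,,,@
@,@@
,,,@
@,@@
,,@,
[8] @,,,
@,,@
@,@@
,,,@
@,@@
,,@,
[9] @,,,
@,@@
@@,,
,,@@
@,@@
,,@,
[10] ,@@,
@@@@
@@,,
,,@@
@,@@
,,@,
[11] ,,@,
,,,@
@,,,
,,@@
@,@@
,,@,
[12] ,,@@
,,@,
@,,@
,,@@
@,@@
,,@,
[13] ,,@@
,,@,
@,,@
,,@@
@@@@
@@,,
[14] ,,@@
,,@@
@,@,
,,@,
@@@@
@@,,
[15] ,,@@
,,@@
@,,,
,@,@
@@,@
@@,,
[16] ,,@@
,,@@
@,,,
,,,@
,,@@
@,,,
[17] @,@@
@@@@
,,,,
,,,@
,,@@
@,,,
[18] ,@,@
@,@@
,,,,
,,,@
,,@@
@,,,
[19] ,@,@
@,@@
,,,,
,,,,
,,,,
@,,@
[20] ,@,@
@,@@
,,,,
,,,,
@,,,
,@,@
[21] ,@,@
@,@@
,,,,
,,,@
@,@@
,@,,
[22] ,@,,
@,,,
,,,@
,,,@
@,@@
,@,,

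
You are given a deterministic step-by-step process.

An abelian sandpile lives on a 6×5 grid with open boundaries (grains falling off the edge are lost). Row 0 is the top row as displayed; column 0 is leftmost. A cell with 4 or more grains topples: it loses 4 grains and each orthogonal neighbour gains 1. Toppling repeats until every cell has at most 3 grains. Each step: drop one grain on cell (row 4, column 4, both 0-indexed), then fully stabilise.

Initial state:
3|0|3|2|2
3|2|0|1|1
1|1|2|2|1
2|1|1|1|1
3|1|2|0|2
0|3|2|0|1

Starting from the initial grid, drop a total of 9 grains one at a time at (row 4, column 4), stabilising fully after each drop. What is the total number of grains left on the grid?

51

t=0: 3|0|3|2|2
3|2|0|1|1
1|1|2|2|1
2|1|1|1|1
3|1|2|0|2
0|3|2|0|1
t=1: 3|0|3|2|2
3|2|0|1|1
1|1|2|2|1
2|1|1|1|1
3|1|2|0|3
0|3|2|0|1
t=2: 3|0|3|2|2
3|2|0|1|1
1|1|2|2|1
2|1|1|1|2
3|1|2|1|0
0|3|2|0|2
t=3: 3|0|3|2|2
3|2|0|1|1
1|1|2|2|1
2|1|1|1|2
3|1|2|1|1
0|3|2|0|2
t=4: 3|0|3|2|2
3|2|0|1|1
1|1|2|2|1
2|1|1|1|2
3|1|2|1|2
0|3|2|0|2
t=5: 3|0|3|2|2
3|2|0|1|1
1|1|2|2|1
2|1|1|1|2
3|1|2|1|3
0|3|2|0|2
t=6: 3|0|3|2|2
3|2|0|1|1
1|1|2|2|1
2|1|1|1|3
3|1|2|2|0
0|3|2|0|3
t=7: 3|0|3|2|2
3|2|0|1|1
1|1|2|2|1
2|1|1|1|3
3|1|2|2|1
0|3|2|0|3
t=8: 3|0|3|2|2
3|2|0|1|1
1|1|2|2|1
2|1|1|1|3
3|1|2|2|2
0|3|2|0|3
t=9: 3|0|3|2|2
3|2|0|1|1
1|1|2|2|1
2|1|1|1|3
3|1|2|2|3
0|3|2|0|3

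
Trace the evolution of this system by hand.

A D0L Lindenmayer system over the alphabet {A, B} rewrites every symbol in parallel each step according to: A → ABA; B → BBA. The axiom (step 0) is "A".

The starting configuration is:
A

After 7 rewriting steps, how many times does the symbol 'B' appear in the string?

1093

t=0: A
t=1: ABA
t=2: ABABBAABA
t=3: ABABBAABABBABBAABAABABBAABA
t=4: ABABBAABABBABBAABAABABBAABABBABBAABABBABBAABAABABBAABAABABBAABABBABBAABAABABBAABA
t=5: ABABBAABABBABBAABAABABBAABABBABBAABABBABBAABAABABBAABAABAB…AABABBABBAABABBABBAABAABABBAABAABABBAABABBABBAABAABABBAABA  (len 243)
t=6: ABABBAABABBABBAABAABABBAABABBABBAABABBABBAABAABABBAABAABAB…AABABBABBAABABBABBAABAABABBAABAABABBAABABBABBAABAABABBAABA  (len 729)
t=7: ABABBAABABBABBAABAABABBAABABBABBAABABBABBAABAABABBAABAABAB…AABABBABBAABABBABBAABAABABBAABAABABBAABABBABBAABAABABBAABA  (len 2187)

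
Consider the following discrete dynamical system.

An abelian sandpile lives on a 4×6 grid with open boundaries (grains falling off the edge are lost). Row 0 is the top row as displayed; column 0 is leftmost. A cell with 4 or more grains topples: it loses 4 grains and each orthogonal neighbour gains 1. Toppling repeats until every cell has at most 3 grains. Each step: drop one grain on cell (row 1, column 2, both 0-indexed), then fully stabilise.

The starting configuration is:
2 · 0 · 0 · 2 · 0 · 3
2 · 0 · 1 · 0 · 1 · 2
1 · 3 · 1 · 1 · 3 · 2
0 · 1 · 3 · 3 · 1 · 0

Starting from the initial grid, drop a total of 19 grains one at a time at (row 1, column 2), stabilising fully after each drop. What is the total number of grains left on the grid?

47

k=0  2 · 0 · 0 · 2 · 0 · 3
2 · 0 · 1 · 0 · 1 · 2
1 · 3 · 1 · 1 · 3 · 2
0 · 1 · 3 · 3 · 1 · 0
k=1  2 · 0 · 0 · 2 · 0 · 3
2 · 0 · 2 · 0 · 1 · 2
1 · 3 · 1 · 1 · 3 · 2
0 · 1 · 3 · 3 · 1 · 0
k=2  2 · 0 · 0 · 2 · 0 · 3
2 · 0 · 3 · 0 · 1 · 2
1 · 3 · 1 · 1 · 3 · 2
0 · 1 · 3 · 3 · 1 · 0
k=3  2 · 0 · 1 · 2 · 0 · 3
2 · 1 · 0 · 1 · 1 · 2
1 · 3 · 2 · 1 · 3 · 2
0 · 1 · 3 · 3 · 1 · 0
k=4  2 · 0 · 1 · 2 · 0 · 3
2 · 1 · 1 · 1 · 1 · 2
1 · 3 · 2 · 1 · 3 · 2
0 · 1 · 3 · 3 · 1 · 0
k=5  2 · 0 · 1 · 2 · 0 · 3
2 · 1 · 2 · 1 · 1 · 2
1 · 3 · 2 · 1 · 3 · 2
0 · 1 · 3 · 3 · 1 · 0
k=6  2 · 0 · 1 · 2 · 0 · 3
2 · 1 · 3 · 1 · 1 · 2
1 · 3 · 2 · 1 · 3 · 2
0 · 1 · 3 · 3 · 1 · 0
k=7  2 · 0 · 2 · 2 · 0 · 3
2 · 2 · 0 · 2 · 1 · 2
1 · 3 · 3 · 1 · 3 · 2
0 · 1 · 3 · 3 · 1 · 0
k=8  2 · 0 · 2 · 2 · 0 · 3
2 · 2 · 1 · 2 · 1 · 2
1 · 3 · 3 · 1 · 3 · 2
0 · 1 · 3 · 3 · 1 · 0
k=9  2 · 0 · 2 · 2 · 0 · 3
2 · 2 · 2 · 2 · 1 · 2
1 · 3 · 3 · 1 · 3 · 2
0 · 1 · 3 · 3 · 1 · 0
k=10  2 · 0 · 2 · 2 · 0 · 3
2 · 2 · 3 · 2 · 1 · 2
1 · 3 · 3 · 1 · 3 · 2
0 · 1 · 3 · 3 · 1 · 0
k=11  2 · 1 · 3 · 2 · 0 · 3
3 · 0 · 2 · 3 · 1 · 2
2 · 1 · 2 · 3 · 3 · 2
0 · 3 · 1 · 0 · 2 · 0
k=12  2 · 1 · 3 · 2 · 0 · 3
3 · 0 · 3 · 3 · 1 · 2
2 · 1 · 2 · 3 · 3 · 2
0 · 3 · 1 · 0 · 2 · 0
k=13  2 · 2 · 1 · 0 · 1 · 3
3 · 1 · 3 · 2 · 3 · 2
2 · 2 · 0 · 2 · 0 · 3
0 · 3 · 2 · 1 · 3 · 0
k=14  2 · 2 · 2 · 0 · 1 · 3
3 · 2 · 0 · 3 · 3 · 2
2 · 2 · 1 · 2 · 0 · 3
0 · 3 · 2 · 1 · 3 · 0
k=15  2 · 2 · 2 · 0 · 1 · 3
3 · 2 · 1 · 3 · 3 · 2
2 · 2 · 1 · 2 · 0 · 3
0 · 3 · 2 · 1 · 3 · 0
k=16  2 · 2 · 2 · 0 · 1 · 3
3 · 2 · 2 · 3 · 3 · 2
2 · 2 · 1 · 2 · 0 · 3
0 · 3 · 2 · 1 · 3 · 0
k=17  2 · 2 · 2 · 0 · 1 · 3
3 · 2 · 3 · 3 · 3 · 2
2 · 2 · 1 · 2 · 0 · 3
0 · 3 · 2 · 1 · 3 · 0
k=18  2 · 2 · 3 · 1 · 2 · 3
3 · 3 · 1 · 1 · 0 · 3
2 · 2 · 2 · 3 · 1 · 3
0 · 3 · 2 · 1 · 3 · 0
k=19  2 · 2 · 3 · 1 · 2 · 3
3 · 3 · 2 · 1 · 0 · 3
2 · 2 · 2 · 3 · 1 · 3
0 · 3 · 2 · 1 · 3 · 0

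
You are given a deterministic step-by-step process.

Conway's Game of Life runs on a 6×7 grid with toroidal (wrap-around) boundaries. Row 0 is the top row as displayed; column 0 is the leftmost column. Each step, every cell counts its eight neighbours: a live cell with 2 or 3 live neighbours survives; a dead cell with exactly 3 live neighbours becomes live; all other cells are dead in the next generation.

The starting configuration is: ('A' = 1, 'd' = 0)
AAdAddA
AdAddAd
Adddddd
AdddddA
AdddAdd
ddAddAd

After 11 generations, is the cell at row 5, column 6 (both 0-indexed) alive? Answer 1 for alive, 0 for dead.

0

k=0  AAdAddA
AdAddAd
Adddddd
AdddddA
AdddAdd
ddAddAd
k=1  AddAAAd
ddAdddd
Adddddd
AAddddA
AAdddAd
ddAAAAd
k=2  dAdddAA
dAdAAdA
AdddddA
ddddddd
dddAdAd
AdAdddd
k=3  dAdAAAA
dAAdAdd
AddddAA
ddddddA
ddddddd
AAAdAAd
k=4  ddddddA
dAAdddd
AAdddAA
AddddAA
AAdddAA
AAAdddd
k=5  ddddddd
dAAddAd
ddAddAd
ddddAdd
ddAddAd
ddAddAd
k=6  dAAdddd
dAAdddd
dAAAAAd
dddAAAd
dddAAAd
ddddddd
k=7  dAAdddd
AdddAdd
dAdddAd
ddddddA
dddAdAd
ddAAAdd
k=8  dAAdAdd
AdAdddd
AddddAA
ddddAAA
ddAAdAd
dAddAdd
k=9  AdAdddd
AdAAdAd
AAddAdd
AddAddd
ddAAddA
dAddAAd
k=10  AdAddAd
AdAAAdd
AdddAdd
AddAAdA
AAAAdAA
AAddAAA
k=11  ddAdddd
AdAdAAd
AdAdddd
ddddddd
ddddddd
ddddddd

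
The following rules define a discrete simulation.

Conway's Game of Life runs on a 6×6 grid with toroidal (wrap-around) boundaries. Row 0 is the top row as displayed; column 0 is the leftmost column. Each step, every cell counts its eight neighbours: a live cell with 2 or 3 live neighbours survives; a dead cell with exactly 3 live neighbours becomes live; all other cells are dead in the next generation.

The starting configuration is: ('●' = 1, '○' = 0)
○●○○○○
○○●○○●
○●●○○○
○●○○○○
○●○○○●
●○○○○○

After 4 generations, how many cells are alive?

[0] ○●○○○○
○○●○○●
○●●○○○
○●○○○○
○●○○○●
●○○○○○
[1] ●●○○○○
●○●○○○
●●●○○○
○●○○○○
○●○○○○
●●○○○○
[2] ○○●○○●
○○●○○●
●○●○○○
○○○○○○
○●●○○○
○○●○○○
[3] ○●●●○○
●○●●○●
○●○○○○
○○●○○○
○●●○○○
○○●●○○
[4] ●○○○○○
●○○●●○
●●○●○○
○○●○○○
○●○○○○
○○○○○○

9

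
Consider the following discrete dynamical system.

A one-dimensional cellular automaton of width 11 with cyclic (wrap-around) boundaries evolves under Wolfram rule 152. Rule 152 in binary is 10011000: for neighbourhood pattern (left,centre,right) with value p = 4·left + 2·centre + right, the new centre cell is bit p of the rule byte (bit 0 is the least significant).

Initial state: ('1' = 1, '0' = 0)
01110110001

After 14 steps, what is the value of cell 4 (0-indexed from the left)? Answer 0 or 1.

step 0: 01110110001
step 1: 01100101000
step 2: 01010000100
step 3: 00001000010
step 4: 00000100001
step 5: 10000010000
step 6: 01000001000
step 7: 00100000100
step 8: 00010000010
step 9: 00001000001
step 10: 10000100000
step 11: 01000010000
step 12: 00100001000
step 13: 00010000100
step 14: 00001000010

1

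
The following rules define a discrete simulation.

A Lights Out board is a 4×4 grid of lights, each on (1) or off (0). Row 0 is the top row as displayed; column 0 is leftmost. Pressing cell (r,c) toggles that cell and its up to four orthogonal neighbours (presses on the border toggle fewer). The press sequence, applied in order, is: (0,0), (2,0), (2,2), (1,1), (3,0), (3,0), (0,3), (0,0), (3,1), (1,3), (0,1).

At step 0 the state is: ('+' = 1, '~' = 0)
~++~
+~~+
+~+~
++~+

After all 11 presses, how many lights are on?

t=0: ~++~
+~~+
+~+~
++~+
t=1: +~+~
~~~+
+~+~
++~+
t=2: +~+~
+~~+
~++~
~+~+
t=3: +~+~
+~++
~~~+
~+++
t=4: +++~
~+~+
~+~+
~+++
t=5: +++~
~+~+
++~+
+~++
t=6: +++~
~+~+
~+~+
~+++
t=7: ++~+
~+~~
~+~+
~+++
t=8: ~~~+
++~~
~+~+
~+++
t=9: ~~~+
++~~
~~~+
+~~+
t=10: ~~~~
++++
~~~~
+~~+
t=11: +++~
+~++
~~~~
+~~+

8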